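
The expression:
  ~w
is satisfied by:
  {w: False}


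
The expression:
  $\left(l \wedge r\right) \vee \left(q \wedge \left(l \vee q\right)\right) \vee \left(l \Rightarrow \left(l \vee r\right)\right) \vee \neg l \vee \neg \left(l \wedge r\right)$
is always true.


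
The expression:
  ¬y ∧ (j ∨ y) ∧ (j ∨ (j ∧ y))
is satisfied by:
  {j: True, y: False}


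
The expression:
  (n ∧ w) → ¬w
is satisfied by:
  {w: False, n: False}
  {n: True, w: False}
  {w: True, n: False}


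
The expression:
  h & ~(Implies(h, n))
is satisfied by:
  {h: True, n: False}


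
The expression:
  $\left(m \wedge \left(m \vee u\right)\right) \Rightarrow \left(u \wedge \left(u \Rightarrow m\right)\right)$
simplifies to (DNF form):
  $u \vee \neg m$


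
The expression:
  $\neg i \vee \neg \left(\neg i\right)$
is always true.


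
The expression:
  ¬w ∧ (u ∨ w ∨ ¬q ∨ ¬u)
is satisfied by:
  {w: False}


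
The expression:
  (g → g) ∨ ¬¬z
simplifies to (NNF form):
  True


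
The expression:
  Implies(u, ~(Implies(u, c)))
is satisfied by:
  {u: False, c: False}
  {c: True, u: False}
  {u: True, c: False}


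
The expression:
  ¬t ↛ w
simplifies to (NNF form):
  w ∨ ¬t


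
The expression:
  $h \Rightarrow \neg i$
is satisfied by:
  {h: False, i: False}
  {i: True, h: False}
  {h: True, i: False}


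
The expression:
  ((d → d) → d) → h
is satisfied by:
  {h: True, d: False}
  {d: False, h: False}
  {d: True, h: True}


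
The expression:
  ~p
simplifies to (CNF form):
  ~p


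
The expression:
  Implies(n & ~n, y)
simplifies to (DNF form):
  True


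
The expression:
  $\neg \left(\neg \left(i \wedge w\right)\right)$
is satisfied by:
  {i: True, w: True}


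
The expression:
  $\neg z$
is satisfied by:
  {z: False}


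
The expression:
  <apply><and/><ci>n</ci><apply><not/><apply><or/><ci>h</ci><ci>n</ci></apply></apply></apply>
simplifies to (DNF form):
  <false/>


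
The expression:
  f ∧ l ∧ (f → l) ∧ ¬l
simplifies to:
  False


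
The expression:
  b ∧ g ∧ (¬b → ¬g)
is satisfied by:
  {b: True, g: True}


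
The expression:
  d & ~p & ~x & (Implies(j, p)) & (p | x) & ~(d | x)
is never true.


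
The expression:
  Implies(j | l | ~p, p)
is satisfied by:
  {p: True}


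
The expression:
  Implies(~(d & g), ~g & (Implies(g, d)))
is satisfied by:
  {d: True, g: False}
  {g: False, d: False}
  {g: True, d: True}


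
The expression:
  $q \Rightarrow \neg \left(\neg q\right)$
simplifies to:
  $\text{True}$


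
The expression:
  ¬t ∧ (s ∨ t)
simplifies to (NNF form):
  s ∧ ¬t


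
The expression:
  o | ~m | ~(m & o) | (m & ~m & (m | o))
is always true.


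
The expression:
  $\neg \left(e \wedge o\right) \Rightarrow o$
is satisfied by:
  {o: True}


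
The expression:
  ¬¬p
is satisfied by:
  {p: True}


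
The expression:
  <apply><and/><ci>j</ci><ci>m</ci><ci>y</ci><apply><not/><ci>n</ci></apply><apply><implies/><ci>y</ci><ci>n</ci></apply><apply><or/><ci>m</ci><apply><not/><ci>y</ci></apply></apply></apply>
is never true.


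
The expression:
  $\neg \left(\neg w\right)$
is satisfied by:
  {w: True}


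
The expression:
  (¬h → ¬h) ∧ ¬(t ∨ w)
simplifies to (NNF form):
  ¬t ∧ ¬w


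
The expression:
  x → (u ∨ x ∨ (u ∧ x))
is always true.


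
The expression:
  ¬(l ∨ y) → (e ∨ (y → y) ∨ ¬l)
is always true.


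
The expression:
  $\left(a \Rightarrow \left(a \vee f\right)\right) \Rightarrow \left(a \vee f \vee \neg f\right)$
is always true.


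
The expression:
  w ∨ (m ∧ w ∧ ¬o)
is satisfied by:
  {w: True}


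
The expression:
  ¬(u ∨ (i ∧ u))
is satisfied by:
  {u: False}


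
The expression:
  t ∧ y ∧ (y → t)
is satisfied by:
  {t: True, y: True}


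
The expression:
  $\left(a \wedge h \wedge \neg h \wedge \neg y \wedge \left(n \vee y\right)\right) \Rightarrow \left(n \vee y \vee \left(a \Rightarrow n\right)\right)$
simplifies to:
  $\text{True}$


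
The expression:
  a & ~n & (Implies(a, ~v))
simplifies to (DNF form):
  a & ~n & ~v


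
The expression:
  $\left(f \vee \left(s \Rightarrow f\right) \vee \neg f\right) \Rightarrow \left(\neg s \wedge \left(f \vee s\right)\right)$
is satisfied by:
  {f: True, s: False}


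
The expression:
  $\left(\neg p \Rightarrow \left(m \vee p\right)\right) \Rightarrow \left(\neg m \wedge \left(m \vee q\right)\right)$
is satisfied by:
  {q: True, p: False, m: False}
  {p: False, m: False, q: False}
  {q: True, p: True, m: False}


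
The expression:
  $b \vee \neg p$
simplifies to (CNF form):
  $b \vee \neg p$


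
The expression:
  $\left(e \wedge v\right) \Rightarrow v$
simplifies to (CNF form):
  $\text{True}$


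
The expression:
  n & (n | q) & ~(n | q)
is never true.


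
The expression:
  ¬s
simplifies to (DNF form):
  ¬s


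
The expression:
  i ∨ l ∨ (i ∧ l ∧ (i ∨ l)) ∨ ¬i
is always true.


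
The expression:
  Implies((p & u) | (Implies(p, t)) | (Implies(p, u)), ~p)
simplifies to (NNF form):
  ~p | (~t & ~u)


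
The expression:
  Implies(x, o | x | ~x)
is always true.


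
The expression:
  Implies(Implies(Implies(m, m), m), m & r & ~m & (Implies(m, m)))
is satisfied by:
  {m: False}


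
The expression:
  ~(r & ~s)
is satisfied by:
  {s: True, r: False}
  {r: False, s: False}
  {r: True, s: True}


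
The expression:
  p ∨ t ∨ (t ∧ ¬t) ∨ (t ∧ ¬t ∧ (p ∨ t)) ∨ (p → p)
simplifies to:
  True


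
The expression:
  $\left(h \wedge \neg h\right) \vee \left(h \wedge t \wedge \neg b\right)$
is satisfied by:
  {t: True, h: True, b: False}


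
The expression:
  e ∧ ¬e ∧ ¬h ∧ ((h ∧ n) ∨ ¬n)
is never true.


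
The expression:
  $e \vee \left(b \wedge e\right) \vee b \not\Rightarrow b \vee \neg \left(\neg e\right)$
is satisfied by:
  {e: True}


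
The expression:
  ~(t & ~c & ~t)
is always true.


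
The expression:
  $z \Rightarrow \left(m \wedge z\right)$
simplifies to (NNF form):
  $m \vee \neg z$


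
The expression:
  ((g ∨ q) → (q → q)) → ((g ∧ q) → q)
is always true.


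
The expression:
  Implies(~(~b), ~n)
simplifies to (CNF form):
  ~b | ~n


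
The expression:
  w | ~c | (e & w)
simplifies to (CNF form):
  w | ~c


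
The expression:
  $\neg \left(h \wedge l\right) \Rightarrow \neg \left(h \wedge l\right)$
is always true.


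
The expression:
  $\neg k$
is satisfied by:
  {k: False}


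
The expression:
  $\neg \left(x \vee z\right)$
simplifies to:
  $\neg x \wedge \neg z$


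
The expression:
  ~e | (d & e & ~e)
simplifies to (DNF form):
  ~e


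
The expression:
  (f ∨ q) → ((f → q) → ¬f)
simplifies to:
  ¬f ∨ ¬q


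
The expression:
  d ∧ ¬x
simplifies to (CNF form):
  d ∧ ¬x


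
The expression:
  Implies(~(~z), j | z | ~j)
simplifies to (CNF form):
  True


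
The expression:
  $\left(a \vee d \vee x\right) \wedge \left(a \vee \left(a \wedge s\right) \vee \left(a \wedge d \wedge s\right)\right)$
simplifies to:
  $a$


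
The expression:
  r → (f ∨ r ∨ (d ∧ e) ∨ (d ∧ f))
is always true.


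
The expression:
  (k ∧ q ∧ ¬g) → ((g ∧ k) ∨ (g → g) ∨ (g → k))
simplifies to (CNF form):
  True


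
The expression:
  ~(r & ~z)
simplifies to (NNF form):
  z | ~r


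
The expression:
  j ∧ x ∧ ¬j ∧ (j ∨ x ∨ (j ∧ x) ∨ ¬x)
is never true.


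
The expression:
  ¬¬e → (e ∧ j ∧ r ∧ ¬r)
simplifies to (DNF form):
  ¬e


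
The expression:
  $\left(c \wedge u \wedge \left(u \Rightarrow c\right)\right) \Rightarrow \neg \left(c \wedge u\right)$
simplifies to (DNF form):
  $\neg c \vee \neg u$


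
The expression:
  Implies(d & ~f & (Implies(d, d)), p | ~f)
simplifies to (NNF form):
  True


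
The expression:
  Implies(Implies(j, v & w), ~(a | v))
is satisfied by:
  {j: True, w: False, a: False, v: False}
  {j: True, a: True, w: False, v: False}
  {j: True, w: True, a: False, v: False}
  {j: True, a: True, w: True, v: False}
  {j: False, w: False, a: False, v: False}
  {w: True, j: False, a: False, v: False}
  {v: True, j: True, w: False, a: False}
  {v: True, a: True, j: True, w: False}


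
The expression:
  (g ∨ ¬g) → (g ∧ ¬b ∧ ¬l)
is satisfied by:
  {g: True, l: False, b: False}


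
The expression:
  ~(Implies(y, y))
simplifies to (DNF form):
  False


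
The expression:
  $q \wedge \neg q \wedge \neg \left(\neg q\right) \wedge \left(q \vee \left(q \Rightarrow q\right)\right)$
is never true.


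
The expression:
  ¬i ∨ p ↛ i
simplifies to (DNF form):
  ¬i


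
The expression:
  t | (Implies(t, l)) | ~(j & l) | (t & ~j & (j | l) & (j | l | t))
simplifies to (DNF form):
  True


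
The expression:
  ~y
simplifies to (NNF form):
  ~y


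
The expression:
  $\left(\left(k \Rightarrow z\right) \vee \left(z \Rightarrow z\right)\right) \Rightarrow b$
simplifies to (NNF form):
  $b$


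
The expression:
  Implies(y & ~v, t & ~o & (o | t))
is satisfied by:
  {v: True, t: True, o: False, y: False}
  {v: True, t: False, o: False, y: False}
  {v: True, o: True, t: True, y: False}
  {v: True, o: True, t: False, y: False}
  {t: True, v: False, o: False, y: False}
  {t: False, v: False, o: False, y: False}
  {o: True, t: True, v: False, y: False}
  {o: True, t: False, v: False, y: False}
  {y: True, v: True, t: True, o: False}
  {y: True, v: True, t: False, o: False}
  {y: True, v: True, o: True, t: True}
  {y: True, v: True, o: True, t: False}
  {y: True, t: True, o: False, v: False}


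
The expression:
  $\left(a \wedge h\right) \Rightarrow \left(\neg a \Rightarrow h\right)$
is always true.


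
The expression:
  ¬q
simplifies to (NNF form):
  ¬q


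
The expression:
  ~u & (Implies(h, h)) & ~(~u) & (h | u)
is never true.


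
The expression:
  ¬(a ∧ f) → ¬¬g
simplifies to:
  g ∨ (a ∧ f)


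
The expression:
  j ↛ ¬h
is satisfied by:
  {h: True, j: True}


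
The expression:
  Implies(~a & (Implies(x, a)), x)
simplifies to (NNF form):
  a | x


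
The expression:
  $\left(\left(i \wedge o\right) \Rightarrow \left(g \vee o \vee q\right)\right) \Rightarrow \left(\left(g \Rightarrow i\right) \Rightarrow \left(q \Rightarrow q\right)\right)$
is always true.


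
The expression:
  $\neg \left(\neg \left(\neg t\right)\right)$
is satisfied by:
  {t: False}


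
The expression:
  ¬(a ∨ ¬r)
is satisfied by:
  {r: True, a: False}


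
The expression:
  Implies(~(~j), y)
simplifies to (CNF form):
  y | ~j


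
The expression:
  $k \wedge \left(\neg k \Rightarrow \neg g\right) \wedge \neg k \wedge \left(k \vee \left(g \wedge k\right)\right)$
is never true.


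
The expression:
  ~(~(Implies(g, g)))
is always true.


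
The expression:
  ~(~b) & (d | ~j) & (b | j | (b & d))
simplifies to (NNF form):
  b & (d | ~j)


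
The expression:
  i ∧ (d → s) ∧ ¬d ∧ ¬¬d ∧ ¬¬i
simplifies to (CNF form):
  False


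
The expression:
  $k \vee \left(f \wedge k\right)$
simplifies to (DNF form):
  $k$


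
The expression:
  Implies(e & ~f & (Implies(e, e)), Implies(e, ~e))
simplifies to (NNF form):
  f | ~e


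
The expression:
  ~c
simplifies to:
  ~c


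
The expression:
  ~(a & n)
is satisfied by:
  {n: False, a: False}
  {a: True, n: False}
  {n: True, a: False}


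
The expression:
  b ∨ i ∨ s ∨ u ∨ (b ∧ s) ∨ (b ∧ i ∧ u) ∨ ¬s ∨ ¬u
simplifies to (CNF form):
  True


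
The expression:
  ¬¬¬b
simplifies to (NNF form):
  ¬b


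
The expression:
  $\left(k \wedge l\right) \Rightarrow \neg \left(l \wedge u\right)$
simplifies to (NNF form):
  $\neg k \vee \neg l \vee \neg u$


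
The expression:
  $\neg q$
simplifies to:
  $\neg q$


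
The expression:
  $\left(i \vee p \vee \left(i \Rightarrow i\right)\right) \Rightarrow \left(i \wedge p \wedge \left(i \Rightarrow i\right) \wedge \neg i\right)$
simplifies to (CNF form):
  $\text{False}$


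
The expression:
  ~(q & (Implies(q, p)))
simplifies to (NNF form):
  ~p | ~q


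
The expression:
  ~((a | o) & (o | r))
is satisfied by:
  {o: False, a: False, r: False}
  {r: True, o: False, a: False}
  {a: True, o: False, r: False}


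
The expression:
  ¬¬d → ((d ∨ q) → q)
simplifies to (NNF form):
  q ∨ ¬d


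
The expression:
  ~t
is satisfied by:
  {t: False}


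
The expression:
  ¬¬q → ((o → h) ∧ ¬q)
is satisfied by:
  {q: False}


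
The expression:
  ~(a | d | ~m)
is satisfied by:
  {m: True, d: False, a: False}


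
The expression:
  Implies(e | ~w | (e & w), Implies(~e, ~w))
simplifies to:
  True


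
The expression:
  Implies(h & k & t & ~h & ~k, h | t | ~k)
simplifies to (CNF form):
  True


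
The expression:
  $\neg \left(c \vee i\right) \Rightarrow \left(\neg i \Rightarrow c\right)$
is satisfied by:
  {i: True, c: True}
  {i: True, c: False}
  {c: True, i: False}


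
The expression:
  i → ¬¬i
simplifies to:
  True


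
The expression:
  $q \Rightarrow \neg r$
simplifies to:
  $\neg q \vee \neg r$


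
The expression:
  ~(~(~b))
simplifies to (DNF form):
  ~b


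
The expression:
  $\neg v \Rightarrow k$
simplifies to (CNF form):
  $k \vee v$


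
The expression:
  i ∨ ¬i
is always true.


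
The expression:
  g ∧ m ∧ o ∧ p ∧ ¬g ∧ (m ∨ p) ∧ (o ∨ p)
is never true.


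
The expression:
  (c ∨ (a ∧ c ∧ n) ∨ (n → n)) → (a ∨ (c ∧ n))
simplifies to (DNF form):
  a ∨ (c ∧ n)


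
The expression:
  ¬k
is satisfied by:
  {k: False}


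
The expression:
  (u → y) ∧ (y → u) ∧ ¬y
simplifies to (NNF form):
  ¬u ∧ ¬y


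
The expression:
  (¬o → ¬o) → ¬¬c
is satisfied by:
  {c: True}


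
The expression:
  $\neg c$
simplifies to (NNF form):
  $\neg c$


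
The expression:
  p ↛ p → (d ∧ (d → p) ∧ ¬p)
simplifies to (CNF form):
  True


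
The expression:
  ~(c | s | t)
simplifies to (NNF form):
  ~c & ~s & ~t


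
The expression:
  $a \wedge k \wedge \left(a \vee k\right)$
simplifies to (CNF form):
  $a \wedge k$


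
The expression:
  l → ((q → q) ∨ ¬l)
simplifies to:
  True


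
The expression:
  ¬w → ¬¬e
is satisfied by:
  {e: True, w: True}
  {e: True, w: False}
  {w: True, e: False}


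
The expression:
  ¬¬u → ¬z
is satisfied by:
  {u: False, z: False}
  {z: True, u: False}
  {u: True, z: False}


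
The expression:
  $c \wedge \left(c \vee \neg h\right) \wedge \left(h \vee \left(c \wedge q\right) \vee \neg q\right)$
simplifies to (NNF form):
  $c$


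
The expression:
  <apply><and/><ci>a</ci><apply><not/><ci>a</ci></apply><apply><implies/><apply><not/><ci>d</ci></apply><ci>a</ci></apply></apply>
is never true.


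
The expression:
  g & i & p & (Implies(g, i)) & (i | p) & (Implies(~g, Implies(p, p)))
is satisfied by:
  {i: True, p: True, g: True}


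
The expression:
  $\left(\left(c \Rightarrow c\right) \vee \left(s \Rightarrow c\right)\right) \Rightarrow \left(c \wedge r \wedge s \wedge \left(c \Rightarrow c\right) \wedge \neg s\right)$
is never true.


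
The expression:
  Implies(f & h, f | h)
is always true.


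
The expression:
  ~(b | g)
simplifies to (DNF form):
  ~b & ~g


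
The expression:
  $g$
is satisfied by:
  {g: True}


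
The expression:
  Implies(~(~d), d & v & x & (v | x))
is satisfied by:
  {x: True, v: True, d: False}
  {x: True, v: False, d: False}
  {v: True, x: False, d: False}
  {x: False, v: False, d: False}
  {x: True, d: True, v: True}


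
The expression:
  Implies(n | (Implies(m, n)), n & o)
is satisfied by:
  {o: True, m: True, n: False}
  {m: True, n: False, o: False}
  {n: True, o: True, m: True}
  {n: True, o: True, m: False}


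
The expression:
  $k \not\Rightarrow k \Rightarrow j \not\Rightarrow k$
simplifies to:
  $\text{True}$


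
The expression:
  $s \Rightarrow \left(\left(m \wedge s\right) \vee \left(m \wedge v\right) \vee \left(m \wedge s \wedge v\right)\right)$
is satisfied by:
  {m: True, s: False}
  {s: False, m: False}
  {s: True, m: True}


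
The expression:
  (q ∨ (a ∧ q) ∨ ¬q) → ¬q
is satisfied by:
  {q: False}


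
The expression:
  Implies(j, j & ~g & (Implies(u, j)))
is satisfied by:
  {g: False, j: False}
  {j: True, g: False}
  {g: True, j: False}


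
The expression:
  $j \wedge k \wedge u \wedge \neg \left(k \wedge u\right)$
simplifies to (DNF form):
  $\text{False}$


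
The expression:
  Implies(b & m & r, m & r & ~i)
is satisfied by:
  {m: False, b: False, i: False, r: False}
  {r: True, m: False, b: False, i: False}
  {i: True, m: False, b: False, r: False}
  {r: True, i: True, m: False, b: False}
  {b: True, r: False, m: False, i: False}
  {r: True, b: True, m: False, i: False}
  {i: True, b: True, r: False, m: False}
  {r: True, i: True, b: True, m: False}
  {m: True, i: False, b: False, r: False}
  {r: True, m: True, i: False, b: False}
  {i: True, m: True, r: False, b: False}
  {r: True, i: True, m: True, b: False}
  {b: True, m: True, i: False, r: False}
  {r: True, b: True, m: True, i: False}
  {i: True, b: True, m: True, r: False}


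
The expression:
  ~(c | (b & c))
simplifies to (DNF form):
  ~c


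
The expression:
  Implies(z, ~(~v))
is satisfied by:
  {v: True, z: False}
  {z: False, v: False}
  {z: True, v: True}


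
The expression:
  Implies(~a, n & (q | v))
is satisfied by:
  {n: True, a: True, v: True, q: True}
  {n: True, a: True, v: True, q: False}
  {n: True, a: True, q: True, v: False}
  {n: True, a: True, q: False, v: False}
  {a: True, v: True, q: True, n: False}
  {a: True, v: True, q: False, n: False}
  {a: True, v: False, q: True, n: False}
  {a: True, v: False, q: False, n: False}
  {n: True, v: True, q: True, a: False}
  {n: True, v: True, q: False, a: False}
  {n: True, q: True, v: False, a: False}


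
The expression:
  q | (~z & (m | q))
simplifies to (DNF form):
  q | (m & ~z)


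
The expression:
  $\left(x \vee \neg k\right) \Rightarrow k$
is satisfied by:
  {k: True}


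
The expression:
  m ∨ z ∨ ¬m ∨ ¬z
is always true.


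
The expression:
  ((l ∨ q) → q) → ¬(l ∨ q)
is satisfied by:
  {q: False}


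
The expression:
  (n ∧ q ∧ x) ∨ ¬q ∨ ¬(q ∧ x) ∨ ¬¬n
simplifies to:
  n ∨ ¬q ∨ ¬x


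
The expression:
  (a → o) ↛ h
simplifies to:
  ¬h ∧ (o ∨ ¬a)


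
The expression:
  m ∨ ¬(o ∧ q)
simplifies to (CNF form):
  m ∨ ¬o ∨ ¬q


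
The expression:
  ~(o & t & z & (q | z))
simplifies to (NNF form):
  ~o | ~t | ~z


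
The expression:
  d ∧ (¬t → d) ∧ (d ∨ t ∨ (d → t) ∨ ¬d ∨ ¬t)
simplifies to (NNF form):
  d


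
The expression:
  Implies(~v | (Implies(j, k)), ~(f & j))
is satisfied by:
  {v: True, k: False, j: False, f: False}
  {v: False, k: False, j: False, f: False}
  {k: True, v: True, f: False, j: False}
  {k: True, f: False, v: False, j: False}
  {f: True, v: True, k: False, j: False}
  {f: True, v: False, k: False, j: False}
  {f: True, k: True, v: True, j: False}
  {f: True, k: True, v: False, j: False}
  {j: True, v: True, k: False, f: False}
  {j: True, v: False, k: False, f: False}
  {j: True, k: True, v: True, f: False}
  {j: True, k: True, v: False, f: False}
  {f: True, j: True, v: True, k: False}


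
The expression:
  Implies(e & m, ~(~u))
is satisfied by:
  {u: True, m: False, e: False}
  {m: False, e: False, u: False}
  {e: True, u: True, m: False}
  {e: True, m: False, u: False}
  {u: True, m: True, e: False}
  {m: True, u: False, e: False}
  {e: True, m: True, u: True}


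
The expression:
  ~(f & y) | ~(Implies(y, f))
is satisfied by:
  {y: False, f: False}
  {f: True, y: False}
  {y: True, f: False}


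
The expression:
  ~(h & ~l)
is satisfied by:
  {l: True, h: False}
  {h: False, l: False}
  {h: True, l: True}


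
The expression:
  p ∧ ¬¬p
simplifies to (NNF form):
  p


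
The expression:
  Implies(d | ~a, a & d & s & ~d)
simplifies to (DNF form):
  a & ~d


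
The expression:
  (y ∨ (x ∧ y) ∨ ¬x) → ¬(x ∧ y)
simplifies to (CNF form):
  ¬x ∨ ¬y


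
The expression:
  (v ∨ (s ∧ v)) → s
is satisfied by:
  {s: True, v: False}
  {v: False, s: False}
  {v: True, s: True}


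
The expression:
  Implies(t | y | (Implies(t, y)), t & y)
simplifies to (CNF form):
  t & y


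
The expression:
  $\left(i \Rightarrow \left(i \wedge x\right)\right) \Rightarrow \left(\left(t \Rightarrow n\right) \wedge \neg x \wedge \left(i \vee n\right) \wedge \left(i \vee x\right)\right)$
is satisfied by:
  {i: True, x: False}


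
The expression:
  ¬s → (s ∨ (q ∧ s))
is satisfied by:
  {s: True}


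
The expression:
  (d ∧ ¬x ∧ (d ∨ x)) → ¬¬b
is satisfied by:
  {b: True, x: True, d: False}
  {b: True, x: False, d: False}
  {x: True, b: False, d: False}
  {b: False, x: False, d: False}
  {b: True, d: True, x: True}
  {b: True, d: True, x: False}
  {d: True, x: True, b: False}


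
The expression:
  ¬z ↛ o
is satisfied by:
  {o: True, z: False}
  {z: False, o: False}
  {z: True, o: True}


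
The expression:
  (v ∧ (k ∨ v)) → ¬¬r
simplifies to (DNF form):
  r ∨ ¬v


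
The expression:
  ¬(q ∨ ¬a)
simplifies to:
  a ∧ ¬q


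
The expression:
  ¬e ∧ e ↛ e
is never true.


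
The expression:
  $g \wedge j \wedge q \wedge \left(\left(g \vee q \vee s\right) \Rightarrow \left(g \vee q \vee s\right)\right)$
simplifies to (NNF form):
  $g \wedge j \wedge q$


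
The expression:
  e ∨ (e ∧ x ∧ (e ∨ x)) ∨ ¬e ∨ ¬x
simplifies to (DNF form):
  True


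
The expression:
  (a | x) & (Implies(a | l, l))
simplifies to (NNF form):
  (a & l) | (x & ~a)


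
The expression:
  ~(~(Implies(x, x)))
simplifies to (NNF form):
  True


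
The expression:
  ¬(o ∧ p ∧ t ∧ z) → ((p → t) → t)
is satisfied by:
  {t: True, p: True}
  {t: True, p: False}
  {p: True, t: False}


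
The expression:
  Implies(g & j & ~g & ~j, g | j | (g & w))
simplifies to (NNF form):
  True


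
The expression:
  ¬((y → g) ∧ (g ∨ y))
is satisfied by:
  {g: False}


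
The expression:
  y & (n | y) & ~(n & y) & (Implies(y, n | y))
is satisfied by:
  {y: True, n: False}


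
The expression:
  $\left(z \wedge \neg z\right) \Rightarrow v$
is always true.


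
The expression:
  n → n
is always true.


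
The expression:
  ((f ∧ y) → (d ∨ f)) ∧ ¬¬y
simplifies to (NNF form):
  y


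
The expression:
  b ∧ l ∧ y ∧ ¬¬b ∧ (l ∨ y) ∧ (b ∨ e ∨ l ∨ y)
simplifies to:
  b ∧ l ∧ y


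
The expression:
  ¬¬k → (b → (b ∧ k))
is always true.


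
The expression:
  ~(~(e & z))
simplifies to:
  e & z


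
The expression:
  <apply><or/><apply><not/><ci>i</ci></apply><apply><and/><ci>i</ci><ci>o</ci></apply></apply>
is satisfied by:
  {o: True, i: False}
  {i: False, o: False}
  {i: True, o: True}


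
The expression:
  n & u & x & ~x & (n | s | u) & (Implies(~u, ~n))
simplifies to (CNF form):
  False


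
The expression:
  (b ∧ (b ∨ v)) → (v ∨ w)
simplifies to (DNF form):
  v ∨ w ∨ ¬b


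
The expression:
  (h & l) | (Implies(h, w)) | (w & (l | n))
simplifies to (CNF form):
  l | w | ~h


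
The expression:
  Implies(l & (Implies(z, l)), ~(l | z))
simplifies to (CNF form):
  ~l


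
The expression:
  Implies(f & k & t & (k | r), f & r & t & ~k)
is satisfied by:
  {k: False, t: False, f: False}
  {f: True, k: False, t: False}
  {t: True, k: False, f: False}
  {f: True, t: True, k: False}
  {k: True, f: False, t: False}
  {f: True, k: True, t: False}
  {t: True, k: True, f: False}


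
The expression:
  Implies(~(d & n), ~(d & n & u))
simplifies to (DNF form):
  True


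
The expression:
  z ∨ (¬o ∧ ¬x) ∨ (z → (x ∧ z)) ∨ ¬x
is always true.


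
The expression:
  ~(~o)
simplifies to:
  o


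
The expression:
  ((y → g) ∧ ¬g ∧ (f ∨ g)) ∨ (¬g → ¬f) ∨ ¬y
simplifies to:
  g ∨ ¬f ∨ ¬y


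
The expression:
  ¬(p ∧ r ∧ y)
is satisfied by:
  {p: False, y: False, r: False}
  {r: True, p: False, y: False}
  {y: True, p: False, r: False}
  {r: True, y: True, p: False}
  {p: True, r: False, y: False}
  {r: True, p: True, y: False}
  {y: True, p: True, r: False}


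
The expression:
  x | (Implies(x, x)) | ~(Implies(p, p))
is always true.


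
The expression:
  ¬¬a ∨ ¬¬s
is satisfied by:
  {a: True, s: True}
  {a: True, s: False}
  {s: True, a: False}


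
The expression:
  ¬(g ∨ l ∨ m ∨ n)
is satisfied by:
  {n: False, g: False, l: False, m: False}


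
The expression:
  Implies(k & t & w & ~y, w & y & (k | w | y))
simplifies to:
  y | ~k | ~t | ~w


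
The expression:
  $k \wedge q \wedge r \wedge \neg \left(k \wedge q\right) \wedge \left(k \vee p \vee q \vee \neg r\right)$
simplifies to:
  $\text{False}$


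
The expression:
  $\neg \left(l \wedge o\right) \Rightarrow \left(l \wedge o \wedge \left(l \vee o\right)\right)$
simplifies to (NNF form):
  $l \wedge o$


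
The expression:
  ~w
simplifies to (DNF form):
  ~w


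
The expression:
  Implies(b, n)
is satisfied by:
  {n: True, b: False}
  {b: False, n: False}
  {b: True, n: True}


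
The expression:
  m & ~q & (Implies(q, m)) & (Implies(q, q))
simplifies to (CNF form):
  m & ~q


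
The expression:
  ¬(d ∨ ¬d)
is never true.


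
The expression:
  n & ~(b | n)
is never true.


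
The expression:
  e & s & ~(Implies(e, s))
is never true.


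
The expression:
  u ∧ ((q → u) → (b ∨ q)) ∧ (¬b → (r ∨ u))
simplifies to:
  u ∧ (b ∨ q)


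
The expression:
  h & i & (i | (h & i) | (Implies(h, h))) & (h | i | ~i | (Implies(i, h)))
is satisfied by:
  {h: True, i: True}


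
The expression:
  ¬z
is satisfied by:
  {z: False}


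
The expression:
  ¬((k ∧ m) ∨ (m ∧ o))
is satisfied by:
  {k: False, m: False, o: False}
  {o: True, k: False, m: False}
  {k: True, o: False, m: False}
  {o: True, k: True, m: False}
  {m: True, o: False, k: False}


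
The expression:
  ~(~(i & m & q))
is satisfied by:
  {m: True, q: True, i: True}


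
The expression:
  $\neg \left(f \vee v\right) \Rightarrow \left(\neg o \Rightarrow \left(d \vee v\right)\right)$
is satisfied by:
  {d: True, o: True, v: True, f: True}
  {d: True, o: True, v: True, f: False}
  {d: True, o: True, f: True, v: False}
  {d: True, o: True, f: False, v: False}
  {d: True, v: True, f: True, o: False}
  {d: True, v: True, f: False, o: False}
  {d: True, v: False, f: True, o: False}
  {d: True, v: False, f: False, o: False}
  {o: True, v: True, f: True, d: False}
  {o: True, v: True, f: False, d: False}
  {o: True, f: True, v: False, d: False}
  {o: True, f: False, v: False, d: False}
  {v: True, f: True, o: False, d: False}
  {v: True, o: False, f: False, d: False}
  {f: True, o: False, v: False, d: False}


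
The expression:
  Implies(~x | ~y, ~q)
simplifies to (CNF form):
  (x | ~q) & (y | ~q)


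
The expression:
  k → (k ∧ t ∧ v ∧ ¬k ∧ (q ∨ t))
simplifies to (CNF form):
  ¬k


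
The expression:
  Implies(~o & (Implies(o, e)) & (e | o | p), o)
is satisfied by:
  {o: True, e: False, p: False}
  {o: True, p: True, e: False}
  {o: True, e: True, p: False}
  {o: True, p: True, e: True}
  {p: False, e: False, o: False}


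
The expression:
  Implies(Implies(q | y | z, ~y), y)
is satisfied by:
  {y: True}


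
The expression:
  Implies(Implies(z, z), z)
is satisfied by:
  {z: True}


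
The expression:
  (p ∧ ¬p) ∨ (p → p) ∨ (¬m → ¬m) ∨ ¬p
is always true.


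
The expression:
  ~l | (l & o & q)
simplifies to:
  ~l | (o & q)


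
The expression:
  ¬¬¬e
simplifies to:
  ¬e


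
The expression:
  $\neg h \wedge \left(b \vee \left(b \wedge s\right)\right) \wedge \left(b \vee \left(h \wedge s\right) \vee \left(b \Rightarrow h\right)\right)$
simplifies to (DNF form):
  $b \wedge \neg h$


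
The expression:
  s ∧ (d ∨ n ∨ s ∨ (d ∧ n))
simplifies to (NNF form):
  s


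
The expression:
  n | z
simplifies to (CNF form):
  n | z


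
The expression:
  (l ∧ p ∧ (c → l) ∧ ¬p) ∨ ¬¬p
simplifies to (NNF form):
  p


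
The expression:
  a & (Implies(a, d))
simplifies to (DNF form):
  a & d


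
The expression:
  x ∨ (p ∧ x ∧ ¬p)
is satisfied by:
  {x: True}


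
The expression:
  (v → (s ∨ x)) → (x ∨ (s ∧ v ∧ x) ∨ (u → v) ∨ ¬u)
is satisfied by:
  {x: True, v: True, u: False}
  {x: True, u: False, v: False}
  {v: True, u: False, x: False}
  {v: False, u: False, x: False}
  {x: True, v: True, u: True}
  {x: True, u: True, v: False}
  {v: True, u: True, x: False}


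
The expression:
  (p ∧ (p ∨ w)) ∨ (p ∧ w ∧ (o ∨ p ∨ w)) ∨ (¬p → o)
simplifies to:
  o ∨ p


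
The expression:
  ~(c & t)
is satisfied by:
  {c: False, t: False}
  {t: True, c: False}
  {c: True, t: False}


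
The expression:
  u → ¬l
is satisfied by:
  {l: False, u: False}
  {u: True, l: False}
  {l: True, u: False}


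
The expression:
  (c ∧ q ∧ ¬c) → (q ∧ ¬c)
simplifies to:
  True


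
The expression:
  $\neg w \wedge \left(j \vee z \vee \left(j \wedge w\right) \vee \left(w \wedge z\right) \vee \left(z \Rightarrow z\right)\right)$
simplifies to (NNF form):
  $\neg w$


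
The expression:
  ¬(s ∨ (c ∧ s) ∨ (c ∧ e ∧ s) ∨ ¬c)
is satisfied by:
  {c: True, s: False}


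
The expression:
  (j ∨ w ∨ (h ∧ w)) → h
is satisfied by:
  {h: True, j: False, w: False}
  {h: True, w: True, j: False}
  {h: True, j: True, w: False}
  {h: True, w: True, j: True}
  {w: False, j: False, h: False}


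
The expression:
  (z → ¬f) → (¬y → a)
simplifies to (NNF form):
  a ∨ y ∨ (f ∧ z)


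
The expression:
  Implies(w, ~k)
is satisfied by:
  {w: False, k: False}
  {k: True, w: False}
  {w: True, k: False}


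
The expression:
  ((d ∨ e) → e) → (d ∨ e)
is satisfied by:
  {d: True, e: True}
  {d: True, e: False}
  {e: True, d: False}


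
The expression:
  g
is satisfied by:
  {g: True}


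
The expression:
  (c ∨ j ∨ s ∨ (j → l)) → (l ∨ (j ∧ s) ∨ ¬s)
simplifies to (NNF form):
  j ∨ l ∨ ¬s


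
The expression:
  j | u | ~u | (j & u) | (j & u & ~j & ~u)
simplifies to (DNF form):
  True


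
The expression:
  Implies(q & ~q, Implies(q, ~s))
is always true.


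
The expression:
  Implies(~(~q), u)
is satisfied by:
  {u: True, q: False}
  {q: False, u: False}
  {q: True, u: True}


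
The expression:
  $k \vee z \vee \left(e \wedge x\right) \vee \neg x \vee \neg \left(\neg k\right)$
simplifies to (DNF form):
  $e \vee k \vee z \vee \neg x$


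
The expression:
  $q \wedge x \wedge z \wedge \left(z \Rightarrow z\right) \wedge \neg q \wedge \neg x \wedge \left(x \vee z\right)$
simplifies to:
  $\text{False}$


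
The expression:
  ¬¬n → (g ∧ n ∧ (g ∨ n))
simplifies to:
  g ∨ ¬n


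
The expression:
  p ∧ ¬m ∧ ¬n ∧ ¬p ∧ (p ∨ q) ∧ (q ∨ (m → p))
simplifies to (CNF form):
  False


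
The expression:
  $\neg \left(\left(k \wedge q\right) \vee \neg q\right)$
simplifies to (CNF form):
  $q \wedge \neg k$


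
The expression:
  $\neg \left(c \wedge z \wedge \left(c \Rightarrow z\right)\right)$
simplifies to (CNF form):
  $\neg c \vee \neg z$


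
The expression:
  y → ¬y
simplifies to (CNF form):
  ¬y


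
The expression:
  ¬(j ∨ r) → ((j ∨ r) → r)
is always true.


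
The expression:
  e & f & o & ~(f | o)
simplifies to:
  False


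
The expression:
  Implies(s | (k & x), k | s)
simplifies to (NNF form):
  True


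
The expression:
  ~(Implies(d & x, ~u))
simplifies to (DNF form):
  d & u & x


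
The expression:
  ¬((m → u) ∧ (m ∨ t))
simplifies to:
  (m ∧ ¬u) ∨ (¬m ∧ ¬t)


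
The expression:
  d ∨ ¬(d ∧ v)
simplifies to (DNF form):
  True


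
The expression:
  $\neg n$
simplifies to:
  $\neg n$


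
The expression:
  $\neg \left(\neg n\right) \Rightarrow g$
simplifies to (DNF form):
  $g \vee \neg n$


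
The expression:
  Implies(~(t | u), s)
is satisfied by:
  {t: True, u: True, s: True}
  {t: True, u: True, s: False}
  {t: True, s: True, u: False}
  {t: True, s: False, u: False}
  {u: True, s: True, t: False}
  {u: True, s: False, t: False}
  {s: True, u: False, t: False}


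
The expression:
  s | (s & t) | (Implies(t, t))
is always true.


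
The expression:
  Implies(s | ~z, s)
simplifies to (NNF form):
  s | z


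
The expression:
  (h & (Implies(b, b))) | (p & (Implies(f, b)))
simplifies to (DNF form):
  h | (b & p) | (p & ~f)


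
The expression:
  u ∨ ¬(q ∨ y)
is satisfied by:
  {u: True, y: False, q: False}
  {q: True, u: True, y: False}
  {u: True, y: True, q: False}
  {q: True, u: True, y: True}
  {q: False, y: False, u: False}


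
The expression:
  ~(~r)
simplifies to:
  r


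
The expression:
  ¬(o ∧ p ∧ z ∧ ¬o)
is always true.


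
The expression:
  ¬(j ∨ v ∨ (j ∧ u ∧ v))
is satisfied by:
  {v: False, j: False}


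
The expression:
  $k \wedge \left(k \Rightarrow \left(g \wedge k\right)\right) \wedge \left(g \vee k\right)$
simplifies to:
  $g \wedge k$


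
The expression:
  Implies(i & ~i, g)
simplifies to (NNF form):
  True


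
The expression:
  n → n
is always true.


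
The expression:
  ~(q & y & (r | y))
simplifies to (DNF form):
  ~q | ~y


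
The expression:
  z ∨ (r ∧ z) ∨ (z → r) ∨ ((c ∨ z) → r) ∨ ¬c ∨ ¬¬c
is always true.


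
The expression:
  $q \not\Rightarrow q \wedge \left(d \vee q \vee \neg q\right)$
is never true.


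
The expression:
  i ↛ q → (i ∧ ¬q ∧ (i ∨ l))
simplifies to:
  True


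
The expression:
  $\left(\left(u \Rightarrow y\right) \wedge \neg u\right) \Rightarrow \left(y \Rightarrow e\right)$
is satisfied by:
  {e: True, u: True, y: False}
  {e: True, u: False, y: False}
  {u: True, e: False, y: False}
  {e: False, u: False, y: False}
  {y: True, e: True, u: True}
  {y: True, e: True, u: False}
  {y: True, u: True, e: False}


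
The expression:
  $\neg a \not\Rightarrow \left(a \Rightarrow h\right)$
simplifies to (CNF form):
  $\text{False}$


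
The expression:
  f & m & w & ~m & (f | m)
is never true.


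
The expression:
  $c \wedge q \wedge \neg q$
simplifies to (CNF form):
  $\text{False}$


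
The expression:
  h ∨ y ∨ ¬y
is always true.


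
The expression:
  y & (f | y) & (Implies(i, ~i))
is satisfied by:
  {y: True, i: False}


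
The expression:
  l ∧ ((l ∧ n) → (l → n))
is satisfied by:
  {l: True}


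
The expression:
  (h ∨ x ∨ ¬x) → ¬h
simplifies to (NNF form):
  ¬h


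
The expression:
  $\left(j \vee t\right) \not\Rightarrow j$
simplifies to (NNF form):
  $t \wedge \neg j$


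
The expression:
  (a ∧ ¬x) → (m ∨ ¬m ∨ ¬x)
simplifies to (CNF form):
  True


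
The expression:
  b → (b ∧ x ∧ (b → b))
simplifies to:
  x ∨ ¬b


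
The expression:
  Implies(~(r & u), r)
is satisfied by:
  {r: True}


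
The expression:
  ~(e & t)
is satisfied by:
  {e: False, t: False}
  {t: True, e: False}
  {e: True, t: False}


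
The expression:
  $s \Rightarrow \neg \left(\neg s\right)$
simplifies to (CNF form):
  $\text{True}$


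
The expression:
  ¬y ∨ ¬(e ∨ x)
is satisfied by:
  {x: False, y: False, e: False}
  {e: True, x: False, y: False}
  {x: True, e: False, y: False}
  {e: True, x: True, y: False}
  {y: True, e: False, x: False}


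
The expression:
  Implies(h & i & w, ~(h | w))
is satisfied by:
  {w: False, i: False, h: False}
  {h: True, w: False, i: False}
  {i: True, w: False, h: False}
  {h: True, i: True, w: False}
  {w: True, h: False, i: False}
  {h: True, w: True, i: False}
  {i: True, w: True, h: False}


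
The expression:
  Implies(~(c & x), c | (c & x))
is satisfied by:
  {c: True}


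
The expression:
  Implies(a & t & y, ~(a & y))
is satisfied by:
  {t: False, a: False, y: False}
  {y: True, t: False, a: False}
  {a: True, t: False, y: False}
  {y: True, a: True, t: False}
  {t: True, y: False, a: False}
  {y: True, t: True, a: False}
  {a: True, t: True, y: False}


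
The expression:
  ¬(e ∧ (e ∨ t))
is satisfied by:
  {e: False}


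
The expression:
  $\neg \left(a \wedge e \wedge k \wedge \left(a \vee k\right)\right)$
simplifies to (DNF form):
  $\neg a \vee \neg e \vee \neg k$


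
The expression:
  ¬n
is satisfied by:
  {n: False}


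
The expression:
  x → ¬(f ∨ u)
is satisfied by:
  {u: False, x: False, f: False}
  {f: True, u: False, x: False}
  {u: True, f: False, x: False}
  {f: True, u: True, x: False}
  {x: True, f: False, u: False}


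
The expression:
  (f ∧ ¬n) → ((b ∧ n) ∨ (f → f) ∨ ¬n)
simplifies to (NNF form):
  True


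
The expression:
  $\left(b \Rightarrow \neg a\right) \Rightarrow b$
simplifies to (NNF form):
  $b$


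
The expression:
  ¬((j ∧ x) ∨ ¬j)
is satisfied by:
  {j: True, x: False}


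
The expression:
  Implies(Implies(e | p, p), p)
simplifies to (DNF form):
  e | p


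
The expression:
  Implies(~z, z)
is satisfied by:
  {z: True}


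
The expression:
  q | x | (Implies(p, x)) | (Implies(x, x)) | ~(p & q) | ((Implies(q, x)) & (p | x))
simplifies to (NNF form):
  True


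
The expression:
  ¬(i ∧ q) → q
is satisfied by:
  {q: True}


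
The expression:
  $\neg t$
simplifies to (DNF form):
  $\neg t$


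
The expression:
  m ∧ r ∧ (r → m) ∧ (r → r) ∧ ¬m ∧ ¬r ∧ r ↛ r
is never true.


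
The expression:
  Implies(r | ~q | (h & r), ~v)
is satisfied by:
  {q: True, v: False, r: False}
  {q: False, v: False, r: False}
  {r: True, q: True, v: False}
  {r: True, q: False, v: False}
  {v: True, q: True, r: False}


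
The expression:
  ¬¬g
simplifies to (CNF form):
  g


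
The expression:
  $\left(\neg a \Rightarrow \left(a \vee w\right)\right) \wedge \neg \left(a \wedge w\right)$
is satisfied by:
  {a: True, w: False}
  {w: True, a: False}
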